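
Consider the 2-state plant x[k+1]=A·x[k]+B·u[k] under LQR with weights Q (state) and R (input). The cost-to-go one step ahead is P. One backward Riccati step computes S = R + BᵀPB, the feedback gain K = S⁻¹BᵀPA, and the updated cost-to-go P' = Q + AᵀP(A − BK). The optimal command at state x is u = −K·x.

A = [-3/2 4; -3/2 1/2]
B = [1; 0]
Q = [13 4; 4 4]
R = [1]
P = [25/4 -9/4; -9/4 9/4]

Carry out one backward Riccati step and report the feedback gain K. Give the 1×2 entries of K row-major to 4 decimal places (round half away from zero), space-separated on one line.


BᵀP = [6.2500 -2.2500]
S = R + BᵀPB = [1] + [6.2500] = [7.2500]
BᵀPA = [-6.0000 23.8750]
K = S⁻¹·BᵀPA = [-0.8276 3.2931]
A−BK = [-0.6724 0.7069; -1.5000 0.5000]
AᵀP(A−BK) = [4.0345 -4.2414; -4.2414 12.9397]
P' = Q + AᵀP(A−BK) = [17.0345 -0.2414; -0.2414 16.9397]
tr(P') = 33.9741

-0.8276 3.2931


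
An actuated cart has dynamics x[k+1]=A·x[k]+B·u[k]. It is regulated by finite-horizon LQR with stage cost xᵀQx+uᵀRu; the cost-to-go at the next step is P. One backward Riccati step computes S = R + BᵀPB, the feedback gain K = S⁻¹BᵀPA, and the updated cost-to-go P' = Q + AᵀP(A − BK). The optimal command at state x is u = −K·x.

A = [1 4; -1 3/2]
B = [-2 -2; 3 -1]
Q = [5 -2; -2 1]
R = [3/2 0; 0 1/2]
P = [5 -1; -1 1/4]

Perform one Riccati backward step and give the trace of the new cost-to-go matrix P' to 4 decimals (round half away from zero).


BᵀP = [-13.0000 2.7500; -9.0000 1.7500]
S = R + BᵀPB = [3/2 0; 0 1/2] + [34.2500 23.2500; 23.2500 16.2500] = [35.7500 23.2500; 23.2500 16.7500]
BᵀPA = [-15.7500 -47.8750; -10.7500 -33.3750]
K = S⁻¹·BᵀPA = [-0.2382 -0.4453; -0.3112 -1.3745]
A−BK = [-0.0987 0.3605; -0.5966 1.4614]
AᵀP(A−BK) = [0.1534 0.3364; 0.3364 1.3720]
P' = Q + AᵀP(A−BK) = [5.1534 -1.6636; -1.6636 2.3720]
tr(P') = 7.5255

7.5255


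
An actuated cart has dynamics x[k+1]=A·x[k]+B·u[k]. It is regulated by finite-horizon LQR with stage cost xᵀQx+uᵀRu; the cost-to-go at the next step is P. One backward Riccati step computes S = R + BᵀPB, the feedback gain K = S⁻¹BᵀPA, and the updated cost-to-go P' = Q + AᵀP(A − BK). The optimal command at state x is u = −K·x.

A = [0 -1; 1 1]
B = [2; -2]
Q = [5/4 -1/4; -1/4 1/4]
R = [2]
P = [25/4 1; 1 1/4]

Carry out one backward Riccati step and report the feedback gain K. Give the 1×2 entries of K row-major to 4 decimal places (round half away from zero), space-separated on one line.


BᵀP = [10.5000 1.5000]
S = R + BᵀPB = [2] + [18.0000] = [20.0000]
BᵀPA = [1.5000 -9.0000]
K = S⁻¹·BᵀPA = [0.0750 -0.4500]
A−BK = [-0.1500 -0.1000; 1.1500 0.1000]
AᵀP(A−BK) = [0.1375 -0.0750; -0.0750 0.4500]
P' = Q + AᵀP(A−BK) = [1.3875 -0.3250; -0.3250 0.7000]
tr(P') = 2.0875

0.0750 -0.4500


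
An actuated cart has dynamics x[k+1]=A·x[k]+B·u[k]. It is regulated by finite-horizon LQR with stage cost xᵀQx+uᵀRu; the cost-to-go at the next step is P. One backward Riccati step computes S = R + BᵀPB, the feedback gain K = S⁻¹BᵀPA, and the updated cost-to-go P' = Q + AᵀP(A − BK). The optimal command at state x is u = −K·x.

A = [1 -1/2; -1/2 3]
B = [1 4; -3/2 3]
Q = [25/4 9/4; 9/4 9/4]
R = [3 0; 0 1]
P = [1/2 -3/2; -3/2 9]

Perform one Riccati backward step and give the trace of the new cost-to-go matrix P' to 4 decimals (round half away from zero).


BᵀP = [2.7500 -15.0000; -2.5000 21.0000]
S = R + BᵀPB = [3 0; 0 1] + [25.2500 -34.0000; -34.0000 53.0000] = [28.2500 -34.0000; -34.0000 54.0000]
BᵀPA = [10.2500 -46.3750; -13.0000 64.2500]
K = S⁻¹·BᵀPA = [0.3018 -0.8654; -0.0507 0.6450]
A−BK = [0.9012 -2.2145; 0.1049 -0.2329]
AᵀP(A−BK) = [0.4973 -1.3706; -1.3706 4.0554]
P' = Q + AᵀP(A−BK) = [6.7473 0.8794; 0.8794 6.3054]
tr(P') = 13.0526

13.0526


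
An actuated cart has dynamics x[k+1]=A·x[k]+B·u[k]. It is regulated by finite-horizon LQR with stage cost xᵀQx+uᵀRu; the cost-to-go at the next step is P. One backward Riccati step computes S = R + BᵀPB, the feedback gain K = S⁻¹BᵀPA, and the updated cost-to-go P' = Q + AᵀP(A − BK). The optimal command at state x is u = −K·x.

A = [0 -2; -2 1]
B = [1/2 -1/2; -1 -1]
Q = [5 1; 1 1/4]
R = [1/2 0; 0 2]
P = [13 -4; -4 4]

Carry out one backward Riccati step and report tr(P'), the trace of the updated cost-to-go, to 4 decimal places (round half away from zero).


12.6529

BᵀP = [10.5000 -6.0000; -2.5000 -2.0000]
S = R + BᵀPB = [1/2 0; 0 2] + [11.2500 0.7500; 0.7500 3.2500] = [11.7500 0.7500; 0.7500 5.2500]
BᵀPA = [12.0000 -27.0000; 4.0000 3.0000]
K = S⁻¹·BᵀPA = [0.9816 -2.3558; 0.6217 0.9080]
A−BK = [-0.1800 -0.3681; -0.3967 -0.4479]
AᵀP(A−BK) = [1.7342 0.6380; 0.6380 5.6687]
P' = Q + AᵀP(A−BK) = [6.7342 1.6380; 1.6380 5.9187]
tr(P') = 12.6529


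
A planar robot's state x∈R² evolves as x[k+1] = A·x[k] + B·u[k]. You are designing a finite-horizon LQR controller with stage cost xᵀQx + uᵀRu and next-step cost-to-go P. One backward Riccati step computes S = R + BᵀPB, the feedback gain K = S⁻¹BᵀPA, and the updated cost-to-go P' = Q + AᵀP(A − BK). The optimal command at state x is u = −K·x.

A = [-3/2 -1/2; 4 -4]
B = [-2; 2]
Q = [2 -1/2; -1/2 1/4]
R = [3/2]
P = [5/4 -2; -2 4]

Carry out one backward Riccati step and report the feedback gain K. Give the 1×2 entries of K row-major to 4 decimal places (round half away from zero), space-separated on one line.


BᵀP = [-6.5000 12.0000]
S = R + BᵀPB = [3/2] + [37.0000] = [38.5000]
BᵀPA = [57.7500 -44.7500]
K = S⁻¹·BᵀPA = [1.5000 -1.1623]
A−BK = [1.5000 -2.8247; 1.0000 -1.6753]
AᵀP(A−BK) = [4.1875 -3.9375; -3.9375 4.2979]
P' = Q + AᵀP(A−BK) = [6.1875 -4.4375; -4.4375 4.5479]
tr(P') = 10.7354

1.5000 -1.1623


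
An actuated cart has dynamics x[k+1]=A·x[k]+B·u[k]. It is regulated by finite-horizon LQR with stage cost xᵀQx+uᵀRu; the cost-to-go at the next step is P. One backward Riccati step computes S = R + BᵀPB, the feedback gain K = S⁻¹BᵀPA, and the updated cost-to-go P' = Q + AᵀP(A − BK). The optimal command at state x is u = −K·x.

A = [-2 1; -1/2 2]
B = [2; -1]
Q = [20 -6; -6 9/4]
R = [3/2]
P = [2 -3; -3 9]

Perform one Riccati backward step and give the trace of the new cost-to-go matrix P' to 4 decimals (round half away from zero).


33.7705

BᵀP = [7.0000 -15.0000]
S = R + BᵀPB = [3/2] + [29.0000] = [30.5000]
BᵀPA = [-6.5000 -23.0000]
K = S⁻¹·BᵀPA = [-0.2131 -0.7541]
A−BK = [-1.5738 2.5082; -0.7131 1.2459]
AᵀP(A−BK) = [2.8648 -4.4016; -4.4016 8.6557]
P' = Q + AᵀP(A−BK) = [22.8648 -10.4016; -10.4016 10.9057]
tr(P') = 33.7705


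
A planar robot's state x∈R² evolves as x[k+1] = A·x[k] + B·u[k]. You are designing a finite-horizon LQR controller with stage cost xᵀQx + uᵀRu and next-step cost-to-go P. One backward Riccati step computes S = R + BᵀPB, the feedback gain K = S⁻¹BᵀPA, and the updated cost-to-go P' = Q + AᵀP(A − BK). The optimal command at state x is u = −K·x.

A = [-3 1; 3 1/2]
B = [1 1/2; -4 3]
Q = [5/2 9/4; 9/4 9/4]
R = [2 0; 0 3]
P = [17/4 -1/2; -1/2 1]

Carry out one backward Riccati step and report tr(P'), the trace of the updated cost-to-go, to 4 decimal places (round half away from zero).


BᵀP = [6.2500 -4.5000; 0.6250 2.7500]
S = R + BᵀPB = [2 0; 0 3] + [24.2500 -10.3750; -10.3750 8.5625] = [26.2500 -10.3750; -10.3750 11.5625]
BᵀPA = [-32.2500 4.0000; 6.3750 2.0000]
K = S⁻¹·BᵀPA = [-1.5660 0.3421; -0.8539 0.4799]
A−BK = [-1.0070 0.4180; -0.7026 0.4285]
AᵀP(A−BK) = [11.1883 -4.0281; -4.0281 1.6720]
P' = Q + AᵀP(A−BK) = [13.6883 -1.7781; -1.7781 3.9220]
tr(P') = 17.6102

17.6102


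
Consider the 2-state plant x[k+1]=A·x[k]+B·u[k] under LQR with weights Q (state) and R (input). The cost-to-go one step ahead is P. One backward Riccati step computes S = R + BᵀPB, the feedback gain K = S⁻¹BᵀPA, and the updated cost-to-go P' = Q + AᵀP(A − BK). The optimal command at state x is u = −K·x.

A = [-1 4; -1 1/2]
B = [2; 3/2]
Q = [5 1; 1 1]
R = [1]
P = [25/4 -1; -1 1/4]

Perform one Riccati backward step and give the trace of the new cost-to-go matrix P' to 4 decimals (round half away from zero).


BᵀP = [11.0000 -1.6250]
S = R + BᵀPB = [1] + [19.5625] = [20.5625]
BᵀPA = [-9.3750 43.1875]
K = S⁻¹·BᵀPA = [-0.4559 2.1003]
A−BK = [-0.0881 -0.2006; -0.3161 -2.6505]
AᵀP(A−BK) = [0.2257 -0.9347; -0.9347 5.3556]
P' = Q + AᵀP(A−BK) = [5.2257 0.0653; 0.0653 6.3556]
tr(P') = 11.5813

11.5813


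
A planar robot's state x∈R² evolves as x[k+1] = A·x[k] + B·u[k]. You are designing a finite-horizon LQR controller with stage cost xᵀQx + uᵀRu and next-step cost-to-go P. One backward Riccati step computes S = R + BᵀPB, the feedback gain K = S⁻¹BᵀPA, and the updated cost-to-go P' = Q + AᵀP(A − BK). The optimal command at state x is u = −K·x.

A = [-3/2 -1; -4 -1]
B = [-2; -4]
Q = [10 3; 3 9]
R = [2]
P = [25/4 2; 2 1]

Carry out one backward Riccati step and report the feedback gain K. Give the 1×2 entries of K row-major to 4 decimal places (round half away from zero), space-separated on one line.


0.8367 0.3800

BᵀP = [-20.5000 -8.0000]
S = R + BᵀPB = [2] + [73.0000] = [75.0000]
BᵀPA = [62.7500 28.5000]
K = S⁻¹·BᵀPA = [0.8367 0.3800]
A−BK = [0.1733 -0.2400; -0.6533 0.5200]
AᵀP(A−BK) = [1.5617 0.5300; 0.5300 0.4200]
P' = Q + AᵀP(A−BK) = [11.5617 3.5300; 3.5300 9.4200]
tr(P') = 20.9817


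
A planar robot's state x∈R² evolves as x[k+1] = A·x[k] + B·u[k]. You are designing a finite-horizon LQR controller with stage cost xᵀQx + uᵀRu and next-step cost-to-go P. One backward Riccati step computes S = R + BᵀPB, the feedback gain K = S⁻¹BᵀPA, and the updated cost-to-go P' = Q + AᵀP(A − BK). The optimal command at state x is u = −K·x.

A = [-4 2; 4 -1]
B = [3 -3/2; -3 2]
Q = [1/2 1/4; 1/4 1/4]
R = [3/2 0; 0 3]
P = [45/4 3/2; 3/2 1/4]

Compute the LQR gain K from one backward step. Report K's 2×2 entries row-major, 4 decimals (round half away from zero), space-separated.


BᵀP = [29.2500 3.7500; -13.8750 -1.7500]
S = R + BᵀPB = [3/2 0; 0 3] + [76.5000 -36.3750; -36.3750 17.3125] = [78.0000 -36.3750; -36.3750 20.3125]
BᵀPA = [-102.0000 54.7500; 48.5000 -26.0000]
K = S⁻¹·BᵀPA = [-1.1778 0.6368; 0.2785 -0.1396]
A−BK = [-0.0488 -0.1199; -0.0904 1.1897]
AᵀP(A−BK) = [2.3556 -1.2736; -1.2736 0.7544]
P' = Q + AᵀP(A−BK) = [2.8556 -1.0236; -1.0236 1.0044]
tr(P') = 3.8601

-1.1778 0.6368 0.2785 -0.1396


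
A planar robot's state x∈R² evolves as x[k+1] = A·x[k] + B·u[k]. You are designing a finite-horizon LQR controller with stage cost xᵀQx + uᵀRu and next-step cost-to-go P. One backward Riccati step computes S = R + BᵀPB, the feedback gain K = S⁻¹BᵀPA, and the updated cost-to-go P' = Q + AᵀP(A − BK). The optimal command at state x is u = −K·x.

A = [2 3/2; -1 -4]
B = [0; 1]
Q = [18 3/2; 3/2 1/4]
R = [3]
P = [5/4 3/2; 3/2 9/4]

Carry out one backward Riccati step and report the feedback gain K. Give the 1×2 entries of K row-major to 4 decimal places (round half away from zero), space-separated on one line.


BᵀP = [1.5000 2.2500]
S = R + BᵀPB = [3] + [2.2500] = [5.2500]
BᵀPA = [0.7500 -6.7500]
K = S⁻¹·BᵀPA = [0.1429 -1.2857]
A−BK = [2.0000 1.5000; -1.1429 -2.7143]
AᵀP(A−BK) = [1.1429 -0.5357; -0.5357 12.1339]
P' = Q + AᵀP(A−BK) = [19.1429 0.9643; 0.9643 12.3839]
tr(P') = 31.5268

0.1429 -1.2857


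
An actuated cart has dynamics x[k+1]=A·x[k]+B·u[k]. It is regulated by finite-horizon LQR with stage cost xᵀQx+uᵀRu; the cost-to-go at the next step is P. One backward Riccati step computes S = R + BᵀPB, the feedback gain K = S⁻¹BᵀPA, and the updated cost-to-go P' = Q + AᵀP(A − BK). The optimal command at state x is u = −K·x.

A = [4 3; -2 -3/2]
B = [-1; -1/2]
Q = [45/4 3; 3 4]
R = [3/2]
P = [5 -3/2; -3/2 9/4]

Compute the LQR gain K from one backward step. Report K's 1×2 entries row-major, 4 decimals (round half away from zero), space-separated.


-3.1910 -2.3933

BᵀP = [-4.2500 0.3750]
S = R + BᵀPB = [3/2] + [4.0625] = [5.5625]
BᵀPA = [-17.7500 -13.3125]
K = S⁻¹·BᵀPA = [-3.1910 -2.3933]
A−BK = [0.8090 0.6067; -3.5955 -2.6966]
AᵀP(A−BK) = [56.3596 42.2697; 42.2697 31.7022]
P' = Q + AᵀP(A−BK) = [67.6096 45.2697; 45.2697 35.7022]
tr(P') = 103.3118


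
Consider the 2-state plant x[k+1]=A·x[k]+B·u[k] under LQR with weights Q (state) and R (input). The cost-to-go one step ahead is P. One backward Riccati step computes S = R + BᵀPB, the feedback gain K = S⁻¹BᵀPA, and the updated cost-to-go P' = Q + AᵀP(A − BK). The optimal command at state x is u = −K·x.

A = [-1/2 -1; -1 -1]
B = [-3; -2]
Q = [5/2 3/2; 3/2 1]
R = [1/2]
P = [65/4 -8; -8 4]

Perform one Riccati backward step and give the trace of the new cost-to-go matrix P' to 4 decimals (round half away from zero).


3.6072

BᵀP = [-32.7500 16.0000]
S = R + BᵀPB = [1/2] + [66.2500] = [66.7500]
BᵀPA = [0.3750 16.7500]
K = S⁻¹·BᵀPA = [0.0056 0.2509]
A−BK = [-0.4831 -0.2472; -0.9888 -0.4981]
AᵀP(A−BK) = [0.0604 0.0309; 0.0309 0.0468]
P' = Q + AᵀP(A−BK) = [2.5604 1.5309; 1.5309 1.0468]
tr(P') = 3.6072


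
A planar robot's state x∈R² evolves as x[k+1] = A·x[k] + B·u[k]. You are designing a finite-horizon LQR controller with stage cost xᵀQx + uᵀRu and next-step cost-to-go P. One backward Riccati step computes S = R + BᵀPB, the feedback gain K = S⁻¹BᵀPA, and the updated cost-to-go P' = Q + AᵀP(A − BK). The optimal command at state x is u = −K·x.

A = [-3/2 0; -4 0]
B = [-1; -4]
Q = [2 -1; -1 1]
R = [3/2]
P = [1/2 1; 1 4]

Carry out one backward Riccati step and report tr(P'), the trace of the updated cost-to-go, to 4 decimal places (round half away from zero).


4.6174

BᵀP = [-4.5000 -17.0000]
S = R + BᵀPB = [3/2] + [72.5000] = [74.0000]
BᵀPA = [74.7500 0.0000]
K = S⁻¹·BᵀPA = [1.0101 0.0000]
A−BK = [-0.4899 0.0000; 0.0405 0.0000]
AᵀP(A−BK) = [1.6174 0.0000; 0.0000 0.0000]
P' = Q + AᵀP(A−BK) = [3.6174 -1.0000; -1.0000 1.0000]
tr(P') = 4.6174


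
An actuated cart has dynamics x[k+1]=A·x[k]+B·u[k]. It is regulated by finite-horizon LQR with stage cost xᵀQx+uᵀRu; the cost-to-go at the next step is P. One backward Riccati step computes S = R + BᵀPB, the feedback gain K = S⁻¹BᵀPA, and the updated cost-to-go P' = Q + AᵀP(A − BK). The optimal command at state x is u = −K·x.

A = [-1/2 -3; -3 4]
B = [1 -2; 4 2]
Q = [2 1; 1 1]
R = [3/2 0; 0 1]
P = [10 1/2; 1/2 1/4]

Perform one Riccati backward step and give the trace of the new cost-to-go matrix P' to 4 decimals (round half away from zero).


5.9650

BᵀP = [12.0000 1.5000; -19.0000 -0.5000]
S = R + BᵀPB = [3/2 0; 0 1] + [18.0000 -21.0000; -21.0000 37.0000] = [19.5000 -21.0000; -21.0000 38.0000]
BᵀPA = [-10.5000 -30.0000; 11.0000 55.0000]
K = S⁻¹·BᵀPA = [-0.5600 0.0500; -0.0200 1.4750]
A−BK = [0.0200 -0.1000; -0.7200 0.8500]
AᵀP(A−BK) = [0.5900 -0.2000; -0.2000 2.3750]
P' = Q + AᵀP(A−BK) = [2.5900 0.8000; 0.8000 3.3750]
tr(P') = 5.9650


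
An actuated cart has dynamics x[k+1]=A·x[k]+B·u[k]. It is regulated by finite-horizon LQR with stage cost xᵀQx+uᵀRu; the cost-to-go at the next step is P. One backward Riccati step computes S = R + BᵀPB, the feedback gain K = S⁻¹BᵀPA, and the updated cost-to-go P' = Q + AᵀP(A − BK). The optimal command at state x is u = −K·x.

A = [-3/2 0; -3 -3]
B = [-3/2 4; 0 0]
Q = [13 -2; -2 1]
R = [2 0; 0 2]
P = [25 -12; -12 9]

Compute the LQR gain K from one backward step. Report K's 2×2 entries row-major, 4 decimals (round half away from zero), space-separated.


0.0049 -0.1178 -0.0131 0.3142

BᵀP = [-37.5000 18.0000; 100.0000 -48.0000]
S = R + BᵀPB = [2 0; 0 2] + [56.2500 -150.0000; -150.0000 400.0000] = [58.2500 -150.0000; -150.0000 402.0000]
BᵀPA = [2.2500 -54.0000; -6.0000 144.0000]
K = S⁻¹·BᵀPA = [0.0049 -0.1178; -0.0131 0.3142]
A−BK = [-1.4403 -1.4337; -3.0000 -3.0000]
AᵀP(A−BK) = [29.1604 29.1506; 29.1506 29.3863]
P' = Q + AᵀP(A−BK) = [42.1604 27.1506; 27.1506 30.3863]
tr(P') = 72.5466


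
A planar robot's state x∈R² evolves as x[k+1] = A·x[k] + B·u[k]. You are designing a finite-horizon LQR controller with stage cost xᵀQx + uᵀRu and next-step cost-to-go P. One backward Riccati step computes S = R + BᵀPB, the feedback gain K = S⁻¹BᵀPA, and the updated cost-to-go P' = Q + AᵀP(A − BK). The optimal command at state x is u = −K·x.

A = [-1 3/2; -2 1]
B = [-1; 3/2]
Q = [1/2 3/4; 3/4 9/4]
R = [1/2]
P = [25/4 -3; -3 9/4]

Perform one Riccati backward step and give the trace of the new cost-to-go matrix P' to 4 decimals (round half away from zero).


BᵀP = [-10.7500 6.3750]
S = R + BᵀPB = [1/2] + [20.3125] = [20.8125]
BᵀPA = [-2.0000 -9.7500]
K = S⁻¹·BᵀPA = [-0.0961 -0.4685]
A−BK = [-1.0961 1.0315; -1.8559 1.7027]
AᵀP(A−BK) = [3.0578 -2.8119; -2.8119 2.7449]
P' = Q + AᵀP(A−BK) = [3.5578 -2.0619; -2.0619 4.9949]
tr(P') = 8.5527

8.5527


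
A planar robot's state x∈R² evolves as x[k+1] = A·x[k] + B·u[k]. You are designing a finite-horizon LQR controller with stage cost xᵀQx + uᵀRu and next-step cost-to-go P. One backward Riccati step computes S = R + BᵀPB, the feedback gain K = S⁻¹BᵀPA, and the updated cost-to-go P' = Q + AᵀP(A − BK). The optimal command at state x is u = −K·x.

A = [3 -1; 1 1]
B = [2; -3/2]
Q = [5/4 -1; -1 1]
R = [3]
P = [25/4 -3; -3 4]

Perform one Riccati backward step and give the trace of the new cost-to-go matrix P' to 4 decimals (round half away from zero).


BᵀP = [17.0000 -12.0000]
S = R + BᵀPB = [3] + [52.0000] = [55.0000]
BᵀPA = [39.0000 -29.0000]
K = S⁻¹·BᵀPA = [0.7091 -0.5273]
A−BK = [1.5818 0.0545; 2.0636 0.2091]
AᵀP(A−BK) = [14.5955 -0.1864; -0.1864 0.9591]
P' = Q + AᵀP(A−BK) = [15.8455 -1.1864; -1.1864 1.9591]
tr(P') = 17.8045

17.8045


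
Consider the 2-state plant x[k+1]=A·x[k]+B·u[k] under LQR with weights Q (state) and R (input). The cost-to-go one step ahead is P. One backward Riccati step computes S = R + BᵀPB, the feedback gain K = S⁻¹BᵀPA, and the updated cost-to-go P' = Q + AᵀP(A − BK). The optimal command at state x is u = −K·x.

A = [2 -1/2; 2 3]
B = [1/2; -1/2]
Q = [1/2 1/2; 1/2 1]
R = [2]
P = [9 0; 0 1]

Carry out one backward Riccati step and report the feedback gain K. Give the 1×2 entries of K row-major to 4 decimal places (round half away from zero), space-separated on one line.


1.7778 -0.8333

BᵀP = [4.5000 -0.5000]
S = R + BᵀPB = [2] + [2.5000] = [4.5000]
BᵀPA = [8.0000 -3.7500]
K = S⁻¹·BᵀPA = [1.7778 -0.8333]
A−BK = [1.1111 -0.0833; 2.8889 2.5833]
AᵀP(A−BK) = [25.7778 3.6667; 3.6667 8.1250]
P' = Q + AᵀP(A−BK) = [26.2778 4.1667; 4.1667 9.1250]
tr(P') = 35.4028


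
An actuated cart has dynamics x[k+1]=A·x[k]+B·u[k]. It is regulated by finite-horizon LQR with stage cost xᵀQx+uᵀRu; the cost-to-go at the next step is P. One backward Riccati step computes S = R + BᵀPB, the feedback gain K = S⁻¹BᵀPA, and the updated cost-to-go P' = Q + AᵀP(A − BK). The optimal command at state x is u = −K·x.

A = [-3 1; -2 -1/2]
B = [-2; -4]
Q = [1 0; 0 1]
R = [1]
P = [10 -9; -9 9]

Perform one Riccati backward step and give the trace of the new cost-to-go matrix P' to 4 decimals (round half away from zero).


BᵀP = [16.0000 -18.0000]
S = R + BᵀPB = [1] + [40.0000] = [41.0000]
BᵀPA = [-12.0000 25.0000]
K = S⁻¹·BᵀPA = [-0.2927 0.6098]
A−BK = [-3.5854 2.2195; -3.1707 1.9390]
AᵀP(A−BK) = [14.4878 -9.1829; -9.1829 6.0061]
P' = Q + AᵀP(A−BK) = [15.4878 -9.1829; -9.1829 7.0061]
tr(P') = 22.4939

22.4939


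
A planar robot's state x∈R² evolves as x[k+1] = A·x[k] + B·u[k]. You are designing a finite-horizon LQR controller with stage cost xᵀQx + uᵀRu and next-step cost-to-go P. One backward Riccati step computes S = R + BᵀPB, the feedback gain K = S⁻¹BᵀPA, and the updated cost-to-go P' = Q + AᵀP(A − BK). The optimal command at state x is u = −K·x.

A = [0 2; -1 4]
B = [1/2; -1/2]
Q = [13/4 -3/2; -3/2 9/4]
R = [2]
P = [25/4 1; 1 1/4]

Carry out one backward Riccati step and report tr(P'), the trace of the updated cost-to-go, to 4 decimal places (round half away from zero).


BᵀP = [2.6250 0.3750]
S = R + BᵀPB = [2] + [1.1250] = [3.1250]
BᵀPA = [-0.3750 6.7500]
K = S⁻¹·BᵀPA = [-0.1200 2.1600]
A−BK = [0.0600 0.9200; -1.0600 5.0800]
AᵀP(A−BK) = [0.2050 -2.1900; -2.1900 30.4200]
P' = Q + AᵀP(A−BK) = [3.4550 -3.6900; -3.6900 32.6700]
tr(P') = 36.1250

36.1250


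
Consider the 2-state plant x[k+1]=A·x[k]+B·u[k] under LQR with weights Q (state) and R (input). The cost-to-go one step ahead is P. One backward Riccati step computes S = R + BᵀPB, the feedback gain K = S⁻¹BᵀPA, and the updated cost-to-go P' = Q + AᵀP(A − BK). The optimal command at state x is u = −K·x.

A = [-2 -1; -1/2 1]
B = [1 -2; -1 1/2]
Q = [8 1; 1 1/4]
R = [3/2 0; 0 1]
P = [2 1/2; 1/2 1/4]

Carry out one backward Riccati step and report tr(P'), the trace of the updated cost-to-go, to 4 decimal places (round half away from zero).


9.6433

BᵀP = [1.5000 0.2500; -3.7500 -0.8750]
S = R + BᵀPB = [3/2 0; 0 1] + [1.2500 -2.8750; -2.8750 7.0625] = [2.7500 -2.8750; -2.8750 8.0625]
BᵀPA = [-3.1250 -1.2500; 7.9375 2.8750]
K = S⁻¹·BᵀPA = [-0.1708 -0.1303; 0.9236 0.3101]
A−BK = [0.0180 -0.2494; -1.1326 0.7146]
AᵀP(A−BK) = [1.1978 0.2562; 0.2562 0.1955]
P' = Q + AᵀP(A−BK) = [9.1978 1.2562; 1.2562 0.4455]
tr(P') = 9.6433


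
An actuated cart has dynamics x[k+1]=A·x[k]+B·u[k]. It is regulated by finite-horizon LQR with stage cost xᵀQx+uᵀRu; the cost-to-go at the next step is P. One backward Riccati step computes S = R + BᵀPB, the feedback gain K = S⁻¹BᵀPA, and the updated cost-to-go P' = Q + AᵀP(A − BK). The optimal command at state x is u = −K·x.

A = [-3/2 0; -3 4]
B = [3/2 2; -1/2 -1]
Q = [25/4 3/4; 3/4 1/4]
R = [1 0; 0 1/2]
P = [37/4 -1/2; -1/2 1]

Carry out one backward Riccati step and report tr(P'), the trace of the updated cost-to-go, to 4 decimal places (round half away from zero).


BᵀP = [14.1250 -1.2500; 19.0000 -2.0000]
S = R + BᵀPB = [1 0; 0 1/2] + [21.8125 29.5000; 29.5000 40.0000] = [22.8125 29.5000; 29.5000 40.5000]
BᵀPA = [-17.4375 -5.0000; -22.5000 -8.0000]
K = S⁻¹·BᵀPA = [-0.7915 0.6243; 0.0210 -0.6523]
A−BK = [-0.3547 0.3681; -3.3748 3.6599]
AᵀP(A−BK) = [11.9825 -12.7897; -12.7897 13.9033]
P' = Q + AᵀP(A−BK) = [18.2325 -12.0397; -12.0397 14.1533]
tr(P') = 32.3858

32.3858


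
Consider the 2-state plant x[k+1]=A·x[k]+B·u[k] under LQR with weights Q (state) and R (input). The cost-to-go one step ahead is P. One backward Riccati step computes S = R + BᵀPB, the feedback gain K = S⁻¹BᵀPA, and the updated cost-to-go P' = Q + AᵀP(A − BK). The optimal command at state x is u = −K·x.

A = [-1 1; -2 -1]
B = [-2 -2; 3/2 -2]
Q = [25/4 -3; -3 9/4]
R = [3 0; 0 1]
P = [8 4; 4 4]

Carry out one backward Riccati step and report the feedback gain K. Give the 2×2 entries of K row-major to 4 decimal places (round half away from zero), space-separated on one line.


-0.2011 -0.4368 0.7510 0.0307

BᵀP = [-10.0000 -2.0000; -24.0000 -16.0000]
S = R + BᵀPB = [3 0; 0 1] + [17.0000 24.0000; 24.0000 80.0000] = [20.0000 24.0000; 24.0000 81.0000]
BᵀPA = [14.0000 -8.0000; 56.0000 -8.0000]
K = S⁻¹·BᵀPA = [-0.2011 -0.4368; 0.7510 0.0307]
A−BK = [0.0996 0.1877; -0.1964 -0.2835]
AᵀP(A−BK) = [0.7625 0.3985; 0.3985 0.7510]
P' = Q + AᵀP(A−BK) = [7.0125 -2.6015; -2.6015 3.0010]
tr(P') = 10.0134


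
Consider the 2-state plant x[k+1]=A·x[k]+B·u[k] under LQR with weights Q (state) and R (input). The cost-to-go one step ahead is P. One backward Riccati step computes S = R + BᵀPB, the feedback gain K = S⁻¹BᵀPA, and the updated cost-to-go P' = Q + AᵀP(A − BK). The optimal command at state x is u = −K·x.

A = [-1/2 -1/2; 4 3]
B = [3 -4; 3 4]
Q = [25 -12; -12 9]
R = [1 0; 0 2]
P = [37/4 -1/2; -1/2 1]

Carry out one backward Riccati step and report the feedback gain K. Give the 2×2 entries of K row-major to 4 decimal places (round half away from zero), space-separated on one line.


BᵀP = [26.2500 1.5000; -39.0000 6.0000]
S = R + BᵀPB = [1 0; 0 2] + [83.2500 -99.0000; -99.0000 180.0000] = [84.2500 -99.0000; -99.0000 182.0000]
BᵀPA = [-7.1250 -8.6250; 43.5000 37.5000]
K = S⁻¹·BᵀPA = [0.5440 0.3873; 0.5349 0.4167]
A−BK = [0.0077 0.0050; 0.2282 0.1712]
AᵀP(A−BK) = [0.9191 0.6947; 0.6947 0.5260]
P' = Q + AᵀP(A−BK) = [25.9191 -11.3053; -11.3053 9.5260]
tr(P') = 35.4451

0.5440 0.3873 0.5349 0.4167


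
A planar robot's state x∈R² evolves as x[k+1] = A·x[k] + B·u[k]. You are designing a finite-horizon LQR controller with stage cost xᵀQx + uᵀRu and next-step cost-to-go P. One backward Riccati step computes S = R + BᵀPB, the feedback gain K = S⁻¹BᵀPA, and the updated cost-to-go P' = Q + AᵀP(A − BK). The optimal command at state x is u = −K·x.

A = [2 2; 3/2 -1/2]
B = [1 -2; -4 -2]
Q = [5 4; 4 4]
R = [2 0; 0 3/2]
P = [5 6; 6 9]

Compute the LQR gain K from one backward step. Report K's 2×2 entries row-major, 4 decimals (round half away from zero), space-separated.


BᵀP = [-19.0000 -30.0000; -22.0000 -30.0000]
S = R + BᵀPB = [2 0; 0 3/2] + [101.0000 98.0000; 98.0000 104.0000] = [103.0000 98.0000; 98.0000 105.5000]
BᵀPA = [-83.0000 -23.0000; -89.0000 -29.0000]
K = S⁻¹·BᵀPA = [-0.0273 0.3291; -0.8182 -0.5806]
A−BK = [0.3909 0.5097; -0.2457 -0.3448]
AᵀP(A−BK) = [1.1605 0.8932; 0.8932 0.9823]
P' = Q + AᵀP(A−BK) = [6.1605 4.8932; 4.8932 4.9823]
tr(P') = 11.1428

-0.0273 0.3291 -0.8182 -0.5806


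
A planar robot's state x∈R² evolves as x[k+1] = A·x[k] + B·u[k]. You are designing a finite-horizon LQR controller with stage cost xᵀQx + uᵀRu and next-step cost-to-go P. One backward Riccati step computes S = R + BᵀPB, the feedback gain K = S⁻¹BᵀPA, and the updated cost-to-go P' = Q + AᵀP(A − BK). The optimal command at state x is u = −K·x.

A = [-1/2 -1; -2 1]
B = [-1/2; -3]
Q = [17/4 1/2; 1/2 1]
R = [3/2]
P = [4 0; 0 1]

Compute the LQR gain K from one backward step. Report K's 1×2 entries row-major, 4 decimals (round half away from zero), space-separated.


0.6087 -0.0870

BᵀP = [-2.0000 -3.0000]
S = R + BᵀPB = [3/2] + [10.0000] = [11.5000]
BᵀPA = [7.0000 -1.0000]
K = S⁻¹·BᵀPA = [0.6087 -0.0870]
A−BK = [-0.1957 -1.0435; -0.1739 0.7391]
AᵀP(A−BK) = [0.7391 0.6087; 0.6087 4.9130]
P' = Q + AᵀP(A−BK) = [4.9891 1.1087; 1.1087 5.9130]
tr(P') = 10.9022


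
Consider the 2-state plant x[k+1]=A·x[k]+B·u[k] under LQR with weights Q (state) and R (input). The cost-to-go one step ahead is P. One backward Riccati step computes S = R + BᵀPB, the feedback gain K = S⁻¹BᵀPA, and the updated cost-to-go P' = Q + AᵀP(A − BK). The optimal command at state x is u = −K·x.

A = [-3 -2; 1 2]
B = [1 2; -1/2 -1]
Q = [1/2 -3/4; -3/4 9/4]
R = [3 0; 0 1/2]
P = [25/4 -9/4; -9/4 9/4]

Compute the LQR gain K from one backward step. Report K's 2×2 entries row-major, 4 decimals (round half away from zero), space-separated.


-0.1111 -0.0937 -1.3330 -1.1239

BᵀP = [7.3750 -3.3750; 14.7500 -6.7500]
S = R + BᵀPB = [3 0; 0 1/2] + [9.0625 18.1250; 18.1250 36.2500] = [12.0625 18.1250; 18.1250 36.7500]
BᵀPA = [-25.5000 -21.5000; -51.0000 -43.0000]
K = S⁻¹·BᵀPA = [-0.1111 -0.0937; -1.3330 -1.1239]
A−BK = [-0.2230 0.3414; -0.3885 0.8293]
AᵀP(A−BK) = [1.1860 0.2940; 0.2940 1.6597]
P' = Q + AᵀP(A−BK) = [1.6860 -0.4560; -0.4560 3.9097]
tr(P') = 5.5956


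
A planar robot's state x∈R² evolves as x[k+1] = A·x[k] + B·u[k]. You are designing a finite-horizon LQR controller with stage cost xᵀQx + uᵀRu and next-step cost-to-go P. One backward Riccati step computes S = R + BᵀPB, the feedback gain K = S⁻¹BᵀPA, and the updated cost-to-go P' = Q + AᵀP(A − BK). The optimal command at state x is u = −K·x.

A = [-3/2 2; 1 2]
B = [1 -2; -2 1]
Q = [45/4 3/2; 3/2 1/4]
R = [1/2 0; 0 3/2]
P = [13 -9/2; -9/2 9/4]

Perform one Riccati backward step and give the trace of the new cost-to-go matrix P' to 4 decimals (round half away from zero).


BᵀP = [22.0000 -9.0000; -30.5000 11.2500]
S = R + BᵀPB = [1/2 0; 0 3/2] + [40.0000 -53.0000; -53.0000 72.2500] = [40.5000 -53.0000; -53.0000 73.7500]
BᵀPA = [-42.0000 26.0000; 57.0000 -38.5000]
K = S⁻¹·BᵀPA = [-0.4301 -0.6915; 0.4638 -1.0190]
A−BK = [-0.1423 0.6535; -0.3240 1.6360]
AᵀP(A−BK) = [0.4996 -0.9613; -0.9613 3.7484]
P' = Q + AᵀP(A−BK) = [11.7496 0.5387; 0.5387 3.9984]
tr(P') = 15.7481

15.7481


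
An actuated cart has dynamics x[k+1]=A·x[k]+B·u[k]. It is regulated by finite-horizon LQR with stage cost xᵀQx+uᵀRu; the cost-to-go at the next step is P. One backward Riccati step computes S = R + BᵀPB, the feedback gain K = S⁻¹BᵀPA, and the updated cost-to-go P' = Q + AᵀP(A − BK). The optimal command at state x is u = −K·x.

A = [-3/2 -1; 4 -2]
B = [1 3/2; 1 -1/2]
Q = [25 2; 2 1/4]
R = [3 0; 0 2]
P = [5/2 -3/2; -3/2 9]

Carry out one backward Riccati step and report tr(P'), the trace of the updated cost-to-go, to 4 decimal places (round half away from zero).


61.6034

BᵀP = [1.0000 7.5000; 4.5000 -6.7500]
S = R + BᵀPB = [3 0; 0 2] + [8.5000 -2.2500; -2.2500 10.1250] = [11.5000 -2.2500; -2.2500 12.1250]
BᵀPA = [28.5000 -16.0000; -33.7500 9.0000]
K = S⁻¹·BᵀPA = [2.0065 -1.2930; -2.4112 0.5023]
A−BK = [0.1102 -0.4605; 0.7879 -0.4558]
AᵀP(A−BK) = [29.0627 -12.9453; -12.9453 7.2907]
P' = Q + AᵀP(A−BK) = [54.0627 -10.9453; -10.9453 7.5407]
tr(P') = 61.6034


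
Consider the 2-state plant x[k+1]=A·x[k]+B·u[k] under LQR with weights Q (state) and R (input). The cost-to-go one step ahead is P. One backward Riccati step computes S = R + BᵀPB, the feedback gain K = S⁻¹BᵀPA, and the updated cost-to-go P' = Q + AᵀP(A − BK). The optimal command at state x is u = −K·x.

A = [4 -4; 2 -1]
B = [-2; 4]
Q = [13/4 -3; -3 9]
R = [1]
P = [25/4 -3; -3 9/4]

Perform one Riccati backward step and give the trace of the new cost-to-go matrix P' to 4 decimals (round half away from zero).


BᵀP = [-24.5000 15.0000]
S = R + BᵀPB = [1] + [109.0000] = [110.0000]
BᵀPA = [-68.0000 83.0000]
K = S⁻¹·BᵀPA = [-0.6182 0.7545]
A−BK = [2.7636 -2.4909; 4.4727 -4.0182]
AᵀP(A−BK) = [18.9636 -17.1909; -17.1909 15.6227]
P' = Q + AᵀP(A−BK) = [22.2136 -20.1909; -20.1909 24.6227]
tr(P') = 46.8364

46.8364


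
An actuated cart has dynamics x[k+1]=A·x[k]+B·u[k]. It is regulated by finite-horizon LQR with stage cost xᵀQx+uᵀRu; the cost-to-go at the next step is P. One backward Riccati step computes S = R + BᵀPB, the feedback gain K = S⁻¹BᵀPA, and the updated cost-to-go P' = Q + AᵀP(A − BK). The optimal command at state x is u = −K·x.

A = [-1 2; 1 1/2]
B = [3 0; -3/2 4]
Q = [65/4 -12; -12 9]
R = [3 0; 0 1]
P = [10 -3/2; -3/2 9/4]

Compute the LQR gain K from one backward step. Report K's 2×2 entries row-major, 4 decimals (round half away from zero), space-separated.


-0.3228 0.6393 0.1306 0.3416

BᵀP = [32.2500 -7.8750; -6.0000 9.0000]
S = R + BᵀPB = [3 0; 0 1] + [108.5625 -31.5000; -31.5000 36.0000] = [111.5625 -31.5000; -31.5000 37.0000]
BᵀPA = [-40.1250 60.5625; 15.0000 -7.5000]
K = S⁻¹·BᵀPA = [-0.3228 0.6393; 0.1306 0.3416]
A−BK = [-0.0316 0.0821; -0.0066 0.0927]
AᵀP(A−BK) = [0.3391 -0.5966; -0.5966 1.4067]
P' = Q + AᵀP(A−BK) = [16.5891 -12.5966; -12.5966 10.4067]
tr(P') = 26.9958


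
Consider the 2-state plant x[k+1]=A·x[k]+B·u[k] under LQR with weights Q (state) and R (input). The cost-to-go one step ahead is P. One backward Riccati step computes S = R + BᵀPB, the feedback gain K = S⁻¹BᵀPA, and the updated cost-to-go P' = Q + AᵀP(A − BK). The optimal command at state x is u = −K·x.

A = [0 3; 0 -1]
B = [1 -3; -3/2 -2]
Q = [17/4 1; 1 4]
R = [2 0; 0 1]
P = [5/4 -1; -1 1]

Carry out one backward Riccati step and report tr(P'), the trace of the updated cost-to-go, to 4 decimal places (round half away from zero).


BᵀP = [2.7500 -2.5000; -1.7500 1.0000]
S = R + BᵀPB = [2 0; 0 1] + [6.5000 -3.2500; -3.2500 3.2500] = [8.5000 -3.2500; -3.2500 4.2500]
BᵀPA = [0.0000 10.7500; 0.0000 -6.2500]
K = S⁻¹·BᵀPA = [0.0000 0.9927; 0.0000 -0.7115]
A−BK = [0.0000 -0.1271; 0.0000 -0.9340]
AᵀP(A−BK) = [0.0000 0.0000; 0.0000 3.1320]
P' = Q + AᵀP(A−BK) = [4.2500 1.0000; 1.0000 7.1320]
tr(P') = 11.3820

11.3820


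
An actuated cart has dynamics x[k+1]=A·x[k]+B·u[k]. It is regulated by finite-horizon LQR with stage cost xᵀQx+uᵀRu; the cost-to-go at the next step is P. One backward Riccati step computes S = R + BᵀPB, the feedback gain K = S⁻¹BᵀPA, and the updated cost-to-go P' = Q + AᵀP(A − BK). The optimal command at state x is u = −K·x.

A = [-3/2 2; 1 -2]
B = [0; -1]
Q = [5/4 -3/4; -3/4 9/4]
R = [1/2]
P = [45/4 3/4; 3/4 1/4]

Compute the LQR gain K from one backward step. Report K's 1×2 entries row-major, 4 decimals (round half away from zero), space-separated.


1.1667 -1.3333

BᵀP = [-0.7500 -0.2500]
S = R + BᵀPB = [1/2] + [0.2500] = [0.7500]
BᵀPA = [0.8750 -1.0000]
K = S⁻¹·BᵀPA = [1.1667 -1.3333]
A−BK = [-1.5000 2.0000; 2.1667 -3.3333]
AᵀP(A−BK) = [22.2917 -29.3333; -29.3333 38.6667]
P' = Q + AᵀP(A−BK) = [23.5417 -30.0833; -30.0833 40.9167]
tr(P') = 64.4583


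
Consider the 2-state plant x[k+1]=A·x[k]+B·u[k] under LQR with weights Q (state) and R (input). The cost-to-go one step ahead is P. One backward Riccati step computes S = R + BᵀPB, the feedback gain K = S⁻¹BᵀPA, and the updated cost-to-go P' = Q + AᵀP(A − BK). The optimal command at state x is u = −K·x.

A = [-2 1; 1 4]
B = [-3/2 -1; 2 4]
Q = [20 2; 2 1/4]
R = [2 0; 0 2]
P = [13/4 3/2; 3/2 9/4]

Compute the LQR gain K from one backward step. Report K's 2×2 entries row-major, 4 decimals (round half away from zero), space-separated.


BᵀP = [-1.8750 2.2500; 2.7500 7.5000]
S = R + BᵀPB = [2 0; 0 2] + [7.3125 10.8750; 10.8750 27.2500] = [9.3125 10.8750; 10.8750 29.2500]
BᵀPA = [6.0000 7.1250; 2.0000 32.7500]
K = S⁻¹·BᵀPA = [0.9976 -0.9586; -0.3025 1.4761]
A−BK = [-0.8062 1.0381; 0.2149 0.0130]
AᵀP(A−BK) = [3.8696 -5.2003; -5.2003 9.7388]
P' = Q + AᵀP(A−BK) = [23.8696 -3.2003; -3.2003 9.9888]
tr(P') = 33.8585

0.9976 -0.9586 -0.3025 1.4761


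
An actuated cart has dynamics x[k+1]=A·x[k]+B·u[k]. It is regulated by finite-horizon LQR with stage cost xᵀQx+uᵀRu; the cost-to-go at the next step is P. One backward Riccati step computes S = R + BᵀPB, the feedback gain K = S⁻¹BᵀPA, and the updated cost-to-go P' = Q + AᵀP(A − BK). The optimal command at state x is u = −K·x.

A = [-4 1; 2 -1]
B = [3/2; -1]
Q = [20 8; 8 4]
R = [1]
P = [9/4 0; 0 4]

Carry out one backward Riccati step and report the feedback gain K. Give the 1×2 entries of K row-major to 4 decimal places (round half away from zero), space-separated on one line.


-2.1366 0.7329

BᵀP = [3.3750 -4.0000]
S = R + BᵀPB = [1] + [9.0625] = [10.0625]
BᵀPA = [-21.5000 7.3750]
K = S⁻¹·BᵀPA = [-2.1366 0.7329]
A−BK = [-0.7950 -0.0994; -0.1366 -0.2671]
AᵀP(A−BK) = [6.0621 -1.2422; -1.2422 0.8447]
P' = Q + AᵀP(A−BK) = [26.0621 6.7578; 6.7578 4.8447]
tr(P') = 30.9068


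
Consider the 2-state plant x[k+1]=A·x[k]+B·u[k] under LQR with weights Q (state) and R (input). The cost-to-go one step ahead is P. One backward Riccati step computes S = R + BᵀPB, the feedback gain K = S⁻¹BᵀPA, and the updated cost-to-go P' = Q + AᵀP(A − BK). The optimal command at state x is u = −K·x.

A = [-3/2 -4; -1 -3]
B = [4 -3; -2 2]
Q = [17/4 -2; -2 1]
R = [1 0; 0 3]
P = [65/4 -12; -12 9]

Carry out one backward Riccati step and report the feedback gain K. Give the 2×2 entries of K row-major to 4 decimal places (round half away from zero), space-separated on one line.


-0.1273 -0.3055 0.0131 0.0216

BᵀP = [89.0000 -66.0000; -72.7500 54.0000]
S = R + BᵀPB = [1 0; 0 3] + [488.0000 -399.0000; -399.0000 326.2500] = [489.0000 -399.0000; -399.0000 329.2500]
BᵀPA = [-67.5000 -158.0000; 55.1250 129.0000]
K = S⁻¹·BᵀPA = [-0.1273 -0.3055; 0.0131 0.0216]
A−BK = [-0.9513 -2.7133; -1.2809 -3.6542]
AᵀP(A−BK) = [0.2444 0.6891; 0.6891 1.9471]
P' = Q + AᵀP(A−BK) = [4.4944 -1.3109; -1.3109 2.9471]
tr(P') = 7.4415


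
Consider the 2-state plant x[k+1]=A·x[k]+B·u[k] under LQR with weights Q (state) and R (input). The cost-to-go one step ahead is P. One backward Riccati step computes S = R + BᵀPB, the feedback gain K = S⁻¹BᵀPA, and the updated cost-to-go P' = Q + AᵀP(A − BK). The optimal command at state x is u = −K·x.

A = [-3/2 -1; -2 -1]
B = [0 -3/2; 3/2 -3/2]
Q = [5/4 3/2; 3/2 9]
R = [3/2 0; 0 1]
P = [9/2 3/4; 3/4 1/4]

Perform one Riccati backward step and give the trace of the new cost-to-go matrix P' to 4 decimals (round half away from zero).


BᵀP = [1.1250 0.3750; -7.8750 -1.5000]
S = R + BᵀPB = [3/2 0; 0 1] + [0.5625 -2.2500; -2.2500 14.0625] = [2.0625 -2.2500; -2.2500 15.0625]
BᵀPA = [-2.4375 -1.5000; 14.8125 9.3750]
K = S⁻¹·BᵀPA = [-0.1302 -0.0577; 0.9639 0.6138]
A−BK = [-0.0541 -0.0793; -0.3587 0.0072]
AᵀP(A−BK) = [1.0291 0.6426; 0.6426 0.4092]
P' = Q + AᵀP(A−BK) = [2.2791 2.1426; 2.1426 9.4092]
tr(P') = 11.6883

11.6883


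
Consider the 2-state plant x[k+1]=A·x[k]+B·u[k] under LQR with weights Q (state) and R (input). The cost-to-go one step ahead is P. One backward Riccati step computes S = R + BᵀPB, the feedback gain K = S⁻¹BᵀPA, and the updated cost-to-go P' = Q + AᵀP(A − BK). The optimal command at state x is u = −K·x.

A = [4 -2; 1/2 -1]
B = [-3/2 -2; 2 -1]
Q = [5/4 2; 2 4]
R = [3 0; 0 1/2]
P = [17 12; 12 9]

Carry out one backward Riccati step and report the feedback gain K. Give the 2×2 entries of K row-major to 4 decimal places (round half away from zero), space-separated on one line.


BᵀP = [-1.5000 0.0000; -46.0000 -33.0000]
S = R + BᵀPB = [3 0; 0 1/2] + [2.2500 3.0000; 3.0000 125.0000] = [5.2500 3.0000; 3.0000 125.5000]
BᵀPA = [-6.0000 3.0000; -200.5000 125.0000]
K = S⁻¹·BᵀPA = [-0.2331 0.0023; -1.5920 0.9960]
A−BK = [0.4662 -0.0046; -0.6258 -0.0087]
AᵀP(A−BK) = [1.6479 -0.7960; -0.7960 0.4980]
P' = Q + AᵀP(A−BK) = [2.8979 1.2040; 1.2040 4.4980]
tr(P') = 7.3958

-0.2331 0.0023 -1.5920 0.9960


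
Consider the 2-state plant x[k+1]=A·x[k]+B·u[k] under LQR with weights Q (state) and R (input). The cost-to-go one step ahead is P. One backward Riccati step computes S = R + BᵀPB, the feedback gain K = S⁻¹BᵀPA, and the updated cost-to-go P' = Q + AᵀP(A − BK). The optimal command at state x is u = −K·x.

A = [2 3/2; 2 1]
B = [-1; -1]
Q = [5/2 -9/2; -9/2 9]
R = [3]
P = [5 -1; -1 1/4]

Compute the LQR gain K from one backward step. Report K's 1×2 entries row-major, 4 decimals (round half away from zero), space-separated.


-1.0400 -0.8400

BᵀP = [-4.0000 0.7500]
S = R + BᵀPB = [3] + [3.2500] = [6.2500]
BᵀPA = [-6.5000 -5.2500]
K = S⁻¹·BᵀPA = [-1.0400 -0.8400]
A−BK = [0.9600 0.6600; 0.9600 0.1600]
AᵀP(A−BK) = [6.2400 5.0400; 5.0400 4.0900]
P' = Q + AᵀP(A−BK) = [8.7400 0.5400; 0.5400 13.0900]
tr(P') = 21.8300


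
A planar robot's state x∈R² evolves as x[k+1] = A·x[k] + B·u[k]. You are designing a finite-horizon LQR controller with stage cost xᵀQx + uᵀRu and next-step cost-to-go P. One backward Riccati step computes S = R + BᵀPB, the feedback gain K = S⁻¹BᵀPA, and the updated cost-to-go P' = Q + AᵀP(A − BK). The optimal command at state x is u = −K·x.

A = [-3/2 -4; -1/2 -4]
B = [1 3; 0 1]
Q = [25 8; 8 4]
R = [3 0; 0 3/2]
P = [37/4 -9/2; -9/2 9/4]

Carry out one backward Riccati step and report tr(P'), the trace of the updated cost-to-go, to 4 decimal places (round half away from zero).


30.8902

BᵀP = [9.2500 -4.5000; 23.2500 -11.2500]
S = R + BᵀPB = [3 0; 0 3/2] + [9.2500 23.2500; 23.2500 58.5000] = [12.2500 23.2500; 23.2500 60.0000]
BᵀPA = [-11.6250 -19.0000; -29.2500 -48.0000]
K = S⁻¹·BᵀPA = [-0.0897 -0.1234; -0.4527 -0.7522]
A−BK = [-0.0521 -1.6201; -0.0473 -3.2478]
AᵀP(A−BK) = [0.3396 0.5641; 0.5641 1.5506]
P' = Q + AᵀP(A−BK) = [25.3396 8.5641; 8.5641 5.5506]
tr(P') = 30.8902
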